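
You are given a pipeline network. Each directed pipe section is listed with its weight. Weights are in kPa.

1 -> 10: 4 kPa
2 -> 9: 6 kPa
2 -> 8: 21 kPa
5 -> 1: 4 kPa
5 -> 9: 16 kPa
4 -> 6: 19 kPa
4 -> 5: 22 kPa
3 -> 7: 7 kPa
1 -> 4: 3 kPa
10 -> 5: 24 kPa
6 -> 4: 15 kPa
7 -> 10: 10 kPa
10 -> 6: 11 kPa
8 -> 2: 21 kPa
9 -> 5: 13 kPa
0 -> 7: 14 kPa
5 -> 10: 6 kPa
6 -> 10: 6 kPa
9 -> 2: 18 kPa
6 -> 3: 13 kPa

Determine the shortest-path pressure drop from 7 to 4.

36 kPa

Shortest distances from 7:
7: 0
10: 10  (via 7)
6: 21  (via 10)
3: 34  (via 6)
5: 34  (via 10)
4: 36  (via 6)
Shortest route: 7–10–6–4 = 36 kPa.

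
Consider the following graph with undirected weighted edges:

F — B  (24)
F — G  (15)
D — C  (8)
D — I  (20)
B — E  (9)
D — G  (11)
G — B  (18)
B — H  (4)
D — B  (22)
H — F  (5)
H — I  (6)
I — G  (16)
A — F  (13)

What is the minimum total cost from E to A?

Candidate routes:
E - B - G - F - A: 9+18+15+13 = 55
E - B - H - F - A: 9+4+5+13 = 31
E - B - F - A: 9+24+13 = 46
The minimum is 31 via E - B - H - F - A.

31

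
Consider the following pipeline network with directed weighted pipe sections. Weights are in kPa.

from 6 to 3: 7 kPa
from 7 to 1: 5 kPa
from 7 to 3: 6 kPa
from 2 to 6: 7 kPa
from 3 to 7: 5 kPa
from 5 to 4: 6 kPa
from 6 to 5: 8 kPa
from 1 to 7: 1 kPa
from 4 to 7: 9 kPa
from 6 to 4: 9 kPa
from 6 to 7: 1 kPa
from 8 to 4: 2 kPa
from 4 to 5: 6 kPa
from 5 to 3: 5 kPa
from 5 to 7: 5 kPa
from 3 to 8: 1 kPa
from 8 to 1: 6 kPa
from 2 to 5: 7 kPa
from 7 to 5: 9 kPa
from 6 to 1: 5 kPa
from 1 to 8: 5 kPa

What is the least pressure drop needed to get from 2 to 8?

Settle nodes by increasing distance from 2:
2: 0
5: 7  (via 2)
6: 7  (via 2)
7: 8  (via 6)
1: 12  (via 6)
3: 12  (via 5)
4: 13  (via 5)
8: 13  (via 3)
Shortest route: 2 → 5 → 3 → 8 = 13 kPa.

13 kPa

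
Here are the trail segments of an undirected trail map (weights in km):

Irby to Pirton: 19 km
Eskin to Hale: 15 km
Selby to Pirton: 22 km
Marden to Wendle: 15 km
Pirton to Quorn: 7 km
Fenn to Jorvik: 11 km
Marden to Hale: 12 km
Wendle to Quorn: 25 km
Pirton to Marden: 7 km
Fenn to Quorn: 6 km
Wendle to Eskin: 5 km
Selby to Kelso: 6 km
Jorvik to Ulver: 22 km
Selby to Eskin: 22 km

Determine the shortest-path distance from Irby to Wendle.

Candidate routes:
Irby → Pirton → Marden → Wendle: 19+7+15 = 41
Irby → Pirton → Quorn → Wendle: 19+7+25 = 51
Irby → Pirton → Marden → Hale → Eskin → Wendle: 19+7+12+15+5 = 58
Cheapest is Irby → Pirton → Marden → Wendle at 41 km.

41 km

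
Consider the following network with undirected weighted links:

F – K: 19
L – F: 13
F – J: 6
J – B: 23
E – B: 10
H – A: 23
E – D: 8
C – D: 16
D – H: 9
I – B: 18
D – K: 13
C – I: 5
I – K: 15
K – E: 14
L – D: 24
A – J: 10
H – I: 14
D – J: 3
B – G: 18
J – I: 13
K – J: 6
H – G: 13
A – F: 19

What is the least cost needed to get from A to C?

28

Candidate routes:
A - J - D - C: 10+3+16 = 29
A - J - I - C: 10+13+5 = 28
The minimum is 28 via A - J - I - C.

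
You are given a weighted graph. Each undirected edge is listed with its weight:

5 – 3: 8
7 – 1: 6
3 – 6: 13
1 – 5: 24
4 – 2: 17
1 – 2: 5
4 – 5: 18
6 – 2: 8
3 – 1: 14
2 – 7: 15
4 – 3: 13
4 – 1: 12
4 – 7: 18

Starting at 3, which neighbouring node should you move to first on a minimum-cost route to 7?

Compare a few routes:
3 → 1 → 7: 14+6 = 20
3 → 4 → 1 → 7: 13+12+6 = 31
3 → 4 → 7: 13+18 = 31
The minimum is 20 via 3 → 1 → 7.
So from 3 the first move is to 1.

1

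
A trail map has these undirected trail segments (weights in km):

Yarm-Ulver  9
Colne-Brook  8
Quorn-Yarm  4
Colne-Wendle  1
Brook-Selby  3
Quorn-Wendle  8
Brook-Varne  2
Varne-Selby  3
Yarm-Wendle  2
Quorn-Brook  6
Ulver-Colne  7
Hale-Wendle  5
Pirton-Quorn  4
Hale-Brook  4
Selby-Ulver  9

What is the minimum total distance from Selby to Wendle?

12 km

Enumerating some paths:
Selby → Varne → Brook → Hale → Wendle: 3+2+4+5 = 14
Selby → Varne → Brook → Colne → Wendle: 3+2+8+1 = 14
Selby → Brook → Hale → Wendle: 3+4+5 = 12
Selby → Brook → Quorn → Yarm → Wendle: 3+6+4+2 = 15
The minimum is 12 km via Selby → Brook → Hale → Wendle.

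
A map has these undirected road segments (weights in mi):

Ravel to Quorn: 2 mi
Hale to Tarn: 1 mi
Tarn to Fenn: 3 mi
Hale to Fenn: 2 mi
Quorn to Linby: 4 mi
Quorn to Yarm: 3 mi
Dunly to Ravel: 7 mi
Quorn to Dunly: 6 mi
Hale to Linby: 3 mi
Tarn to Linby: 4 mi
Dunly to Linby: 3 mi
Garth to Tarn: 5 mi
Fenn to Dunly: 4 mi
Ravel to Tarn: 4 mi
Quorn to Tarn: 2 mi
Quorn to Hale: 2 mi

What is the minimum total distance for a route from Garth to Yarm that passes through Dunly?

Shortest Garth→Dunly: Garth → Tarn → Fenn → Dunly = 12
Best Dunly to Yarm: Dunly → Quorn → Yarm costing 9
Total via Dunly: 12 + 9 = 21 mi.

21 mi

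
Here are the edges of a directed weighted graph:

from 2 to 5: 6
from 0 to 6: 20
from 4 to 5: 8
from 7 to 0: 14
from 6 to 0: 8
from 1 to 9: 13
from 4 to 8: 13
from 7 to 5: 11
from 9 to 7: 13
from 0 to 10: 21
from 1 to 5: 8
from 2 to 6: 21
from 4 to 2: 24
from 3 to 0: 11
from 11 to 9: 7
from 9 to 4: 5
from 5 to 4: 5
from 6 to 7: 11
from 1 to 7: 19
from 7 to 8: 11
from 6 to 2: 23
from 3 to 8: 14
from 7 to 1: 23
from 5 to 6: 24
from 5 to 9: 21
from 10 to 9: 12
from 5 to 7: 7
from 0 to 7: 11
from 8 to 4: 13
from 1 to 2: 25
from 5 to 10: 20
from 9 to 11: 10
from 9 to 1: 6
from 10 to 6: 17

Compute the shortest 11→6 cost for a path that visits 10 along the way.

57

Best 11 to 10: 11–9–4–5–10 costing 40
Best 10 to 6: 10–6 costing 17
Total via 10: 40 + 17 = 57.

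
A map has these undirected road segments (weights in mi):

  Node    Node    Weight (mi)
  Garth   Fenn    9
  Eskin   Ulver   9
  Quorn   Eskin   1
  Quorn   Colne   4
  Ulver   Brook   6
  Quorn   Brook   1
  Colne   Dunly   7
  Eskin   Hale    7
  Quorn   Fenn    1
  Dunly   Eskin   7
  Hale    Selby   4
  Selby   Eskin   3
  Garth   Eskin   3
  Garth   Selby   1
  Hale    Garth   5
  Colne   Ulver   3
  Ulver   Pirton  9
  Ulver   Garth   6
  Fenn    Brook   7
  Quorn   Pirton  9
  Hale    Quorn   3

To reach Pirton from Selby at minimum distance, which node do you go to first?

Eskin

Enumerating some paths:
Selby–Eskin–Quorn–Pirton: 3+1+9 = 13
Selby–Garth–Eskin–Quorn–Pirton: 1+3+1+9 = 14
The minimum is 13 mi via Selby–Eskin–Quorn–Pirton.
So from Selby the first move is to Eskin.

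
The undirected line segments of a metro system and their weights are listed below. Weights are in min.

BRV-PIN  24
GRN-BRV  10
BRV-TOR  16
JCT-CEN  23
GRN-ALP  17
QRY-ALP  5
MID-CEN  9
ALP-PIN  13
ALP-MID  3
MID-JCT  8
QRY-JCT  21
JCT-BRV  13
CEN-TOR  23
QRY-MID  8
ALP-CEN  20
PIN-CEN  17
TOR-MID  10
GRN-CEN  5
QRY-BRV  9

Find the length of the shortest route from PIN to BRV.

Candidate routes:
PIN–BRV: 24 = 24
PIN–ALP–QRY–BRV: 13+5+9 = 27
Cheapest is PIN–BRV at 24 min.

24 min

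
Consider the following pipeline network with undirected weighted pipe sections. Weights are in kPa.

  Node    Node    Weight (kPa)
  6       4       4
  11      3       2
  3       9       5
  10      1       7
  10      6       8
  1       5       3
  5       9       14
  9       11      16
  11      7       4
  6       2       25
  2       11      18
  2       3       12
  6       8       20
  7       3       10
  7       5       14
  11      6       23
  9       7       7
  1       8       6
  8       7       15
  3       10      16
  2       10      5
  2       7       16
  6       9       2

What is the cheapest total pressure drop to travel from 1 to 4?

Settle nodes by increasing distance from 1:
1: 0
5: 3  (via 1)
8: 6  (via 1)
10: 7  (via 1)
2: 12  (via 10)
6: 15  (via 10)
7: 17  (via 5)
9: 17  (via 5)
4: 19  (via 6)
Shortest route: 1–10–6–4 = 19 kPa.

19 kPa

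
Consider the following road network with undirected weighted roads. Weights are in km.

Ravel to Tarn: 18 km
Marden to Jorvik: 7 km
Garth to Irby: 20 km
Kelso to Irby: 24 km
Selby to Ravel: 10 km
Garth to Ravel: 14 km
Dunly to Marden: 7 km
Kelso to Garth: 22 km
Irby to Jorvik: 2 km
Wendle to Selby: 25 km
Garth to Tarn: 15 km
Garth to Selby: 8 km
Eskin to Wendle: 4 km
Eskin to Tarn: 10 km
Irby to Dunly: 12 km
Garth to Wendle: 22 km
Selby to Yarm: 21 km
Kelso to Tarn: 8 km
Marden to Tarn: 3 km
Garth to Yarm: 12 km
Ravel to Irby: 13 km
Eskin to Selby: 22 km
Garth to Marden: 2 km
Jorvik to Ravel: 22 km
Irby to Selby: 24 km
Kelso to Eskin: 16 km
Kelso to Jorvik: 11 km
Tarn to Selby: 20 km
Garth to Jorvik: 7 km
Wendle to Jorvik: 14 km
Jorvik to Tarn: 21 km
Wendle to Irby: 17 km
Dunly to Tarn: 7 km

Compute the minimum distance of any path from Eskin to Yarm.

27 km

Compare a few routes:
Eskin–Wendle–Garth–Yarm: 4+22+12 = 38
Eskin–Tarn–Marden–Garth–Yarm: 10+3+2+12 = 27
Eskin–Tarn–Garth–Yarm: 10+15+12 = 37
Eskin–Wendle–Jorvik–Garth–Yarm: 4+14+7+12 = 37
The minimum is 27 km via Eskin–Tarn–Marden–Garth–Yarm.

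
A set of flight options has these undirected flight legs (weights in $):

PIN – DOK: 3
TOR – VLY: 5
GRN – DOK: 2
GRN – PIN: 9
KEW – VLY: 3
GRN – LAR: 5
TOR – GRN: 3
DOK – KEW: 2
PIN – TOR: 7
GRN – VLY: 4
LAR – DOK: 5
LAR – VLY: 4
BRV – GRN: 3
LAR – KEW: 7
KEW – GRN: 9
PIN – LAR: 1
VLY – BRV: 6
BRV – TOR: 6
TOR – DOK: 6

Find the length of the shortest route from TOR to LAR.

Candidate routes:
TOR - GRN - LAR: 3+5 = 8
TOR - GRN - DOK - PIN - LAR: 3+2+3+1 = 9
Cheapest is TOR - GRN - LAR at $8.

$8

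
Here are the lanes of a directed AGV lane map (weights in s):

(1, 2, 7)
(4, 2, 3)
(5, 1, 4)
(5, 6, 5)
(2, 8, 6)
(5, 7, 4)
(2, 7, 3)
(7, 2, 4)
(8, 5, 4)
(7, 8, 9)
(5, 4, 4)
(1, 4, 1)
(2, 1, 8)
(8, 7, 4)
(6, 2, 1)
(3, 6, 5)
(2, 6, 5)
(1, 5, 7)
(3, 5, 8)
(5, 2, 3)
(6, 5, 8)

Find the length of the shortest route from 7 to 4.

13 s

Enumerating some paths:
7 → 2 → 8 → 5 → 4: 4+6+4+4 = 18
7 → 2 → 1 → 4: 4+8+1 = 13
7 → 8 → 5 → 4: 9+4+4 = 17
The minimum is 13 s via 7 → 2 → 1 → 4.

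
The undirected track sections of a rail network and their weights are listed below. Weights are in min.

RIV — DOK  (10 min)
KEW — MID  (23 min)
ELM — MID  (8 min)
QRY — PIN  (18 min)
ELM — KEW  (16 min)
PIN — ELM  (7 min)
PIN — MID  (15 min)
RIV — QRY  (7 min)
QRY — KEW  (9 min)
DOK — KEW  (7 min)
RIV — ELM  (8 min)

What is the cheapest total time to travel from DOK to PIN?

Compare a few routes:
DOK → KEW → ELM → PIN: 7+16+7 = 30
DOK → RIV → QRY → PIN: 10+7+18 = 35
DOK → KEW → QRY → PIN: 7+9+18 = 34
DOK → RIV → ELM → PIN: 10+8+7 = 25
Cheapest is DOK → RIV → ELM → PIN at 25 min.

25 min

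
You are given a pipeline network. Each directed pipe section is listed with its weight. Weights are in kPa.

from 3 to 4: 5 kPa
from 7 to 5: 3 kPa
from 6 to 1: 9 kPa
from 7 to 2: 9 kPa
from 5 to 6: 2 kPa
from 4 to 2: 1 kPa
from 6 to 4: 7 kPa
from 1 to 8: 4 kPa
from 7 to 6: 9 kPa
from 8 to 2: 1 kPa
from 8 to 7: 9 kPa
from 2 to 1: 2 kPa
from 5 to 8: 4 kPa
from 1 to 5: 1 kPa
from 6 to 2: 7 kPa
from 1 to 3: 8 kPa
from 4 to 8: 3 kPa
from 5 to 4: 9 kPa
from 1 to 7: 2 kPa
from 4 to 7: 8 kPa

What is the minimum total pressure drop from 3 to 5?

Enumerating some paths:
3–4–2–1–5: 5+1+2+1 = 9
3–4–8–2–1–5: 5+3+1+2+1 = 12
Cheapest is 3–4–2–1–5 at 9 kPa.

9 kPa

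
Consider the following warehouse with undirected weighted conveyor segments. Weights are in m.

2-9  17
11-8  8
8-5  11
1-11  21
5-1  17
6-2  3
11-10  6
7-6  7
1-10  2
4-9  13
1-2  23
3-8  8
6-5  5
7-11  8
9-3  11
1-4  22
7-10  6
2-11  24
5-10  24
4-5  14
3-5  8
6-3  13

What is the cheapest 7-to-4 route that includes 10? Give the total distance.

30 m

Best 7 to 10: 7–10 costing 6
Best 10 to 4: 10–1–4 costing 24
Total via 10: 6 + 24 = 30 m.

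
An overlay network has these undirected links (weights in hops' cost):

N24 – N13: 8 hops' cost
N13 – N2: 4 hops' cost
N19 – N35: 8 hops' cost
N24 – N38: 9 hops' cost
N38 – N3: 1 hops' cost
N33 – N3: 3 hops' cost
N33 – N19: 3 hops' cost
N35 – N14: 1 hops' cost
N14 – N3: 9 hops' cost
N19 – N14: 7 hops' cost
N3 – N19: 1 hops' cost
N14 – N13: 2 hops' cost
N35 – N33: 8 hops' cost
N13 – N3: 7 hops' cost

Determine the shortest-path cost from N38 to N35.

10 hops' cost

Candidate routes:
N38 - N3 - N19 - N35: 1+1+8 = 10
N38 - N3 - N14 - N35: 1+9+1 = 11
N38 - N3 - N13 - N14 - N35: 1+7+2+1 = 11
The minimum is 10 hops' cost via N38 - N3 - N19 - N35.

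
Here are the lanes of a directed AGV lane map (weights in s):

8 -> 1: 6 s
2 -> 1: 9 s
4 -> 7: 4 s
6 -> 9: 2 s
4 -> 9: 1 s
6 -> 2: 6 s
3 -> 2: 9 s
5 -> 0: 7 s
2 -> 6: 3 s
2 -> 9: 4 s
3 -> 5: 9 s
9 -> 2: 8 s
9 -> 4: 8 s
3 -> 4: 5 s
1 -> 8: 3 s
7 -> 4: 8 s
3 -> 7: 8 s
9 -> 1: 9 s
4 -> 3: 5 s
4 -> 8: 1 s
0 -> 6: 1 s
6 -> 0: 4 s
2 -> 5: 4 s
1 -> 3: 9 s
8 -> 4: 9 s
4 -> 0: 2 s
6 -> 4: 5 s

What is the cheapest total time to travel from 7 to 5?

21 s

Settle nodes by increasing distance from 7:
7: 0
4: 8  (via 7)
8: 9  (via 4)
9: 9  (via 4)
0: 10  (via 4)
6: 11  (via 0)
3: 13  (via 4)
1: 15  (via 8)
2: 17  (via 9)
5: 21  (via 2)
Shortest route: 7 → 4 → 9 → 2 → 5 = 21 s.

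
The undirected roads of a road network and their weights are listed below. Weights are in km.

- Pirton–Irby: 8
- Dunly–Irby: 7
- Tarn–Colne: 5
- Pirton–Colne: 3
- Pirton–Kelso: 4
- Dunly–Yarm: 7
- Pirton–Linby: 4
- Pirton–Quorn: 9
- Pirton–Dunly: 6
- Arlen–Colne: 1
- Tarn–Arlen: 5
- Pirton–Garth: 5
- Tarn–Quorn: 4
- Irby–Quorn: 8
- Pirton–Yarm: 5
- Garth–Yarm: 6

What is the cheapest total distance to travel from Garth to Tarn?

13 km

Compare a few routes:
Garth → Pirton → Quorn → Tarn: 5+9+4 = 18
Garth → Pirton → Colne → Tarn: 5+3+5 = 13
Garth → Pirton → Colne → Arlen → Tarn: 5+3+1+5 = 14
Cheapest is Garth → Pirton → Colne → Tarn at 13 km.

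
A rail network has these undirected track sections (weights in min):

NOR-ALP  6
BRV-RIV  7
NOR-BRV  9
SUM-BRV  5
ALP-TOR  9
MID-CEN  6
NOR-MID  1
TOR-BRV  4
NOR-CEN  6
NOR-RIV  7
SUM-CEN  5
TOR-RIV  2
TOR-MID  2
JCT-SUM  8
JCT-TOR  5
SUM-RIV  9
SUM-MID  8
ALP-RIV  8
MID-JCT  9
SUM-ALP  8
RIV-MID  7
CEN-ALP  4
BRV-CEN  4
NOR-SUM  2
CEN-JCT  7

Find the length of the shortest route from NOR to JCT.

8 min

Running Dijkstra from NOR:
NOR: 0
MID: 1  (via NOR)
SUM: 2  (via NOR)
TOR: 3  (via MID)
RIV: 5  (via TOR)
CEN: 6  (via NOR)
ALP: 6  (via NOR)
BRV: 7  (via SUM)
JCT: 8  (via TOR)
Shortest route: NOR → MID → TOR → JCT = 8 min.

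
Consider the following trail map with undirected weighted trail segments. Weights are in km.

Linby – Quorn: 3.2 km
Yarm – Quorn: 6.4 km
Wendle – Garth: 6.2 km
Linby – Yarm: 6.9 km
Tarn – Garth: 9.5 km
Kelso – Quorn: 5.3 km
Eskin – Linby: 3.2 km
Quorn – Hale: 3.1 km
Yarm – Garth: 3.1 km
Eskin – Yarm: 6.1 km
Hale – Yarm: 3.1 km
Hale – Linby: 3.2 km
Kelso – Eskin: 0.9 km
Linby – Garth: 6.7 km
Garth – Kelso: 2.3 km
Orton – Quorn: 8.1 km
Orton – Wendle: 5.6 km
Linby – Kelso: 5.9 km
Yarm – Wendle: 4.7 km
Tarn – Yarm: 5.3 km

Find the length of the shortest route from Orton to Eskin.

Enumerating some paths:
Orton - Quorn - Kelso - Eskin: 8.1+5.3+0.9 = 14.3
Orton - Quorn - Linby - Eskin: 8.1+3.2+3.2 = 14.5
The minimum is 14.3 km via Orton - Quorn - Kelso - Eskin.

14.3 km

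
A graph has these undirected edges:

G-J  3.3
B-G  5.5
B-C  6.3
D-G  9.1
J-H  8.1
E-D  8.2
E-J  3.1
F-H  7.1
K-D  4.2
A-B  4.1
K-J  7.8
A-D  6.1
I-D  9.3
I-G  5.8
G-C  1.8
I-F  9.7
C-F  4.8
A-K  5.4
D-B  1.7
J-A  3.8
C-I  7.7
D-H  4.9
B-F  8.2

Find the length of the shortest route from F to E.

13

Shortest distances from F:
F: 0
C: 4.8  (via F)
G: 6.6  (via C)
H: 7.1  (via F)
B: 8.2  (via F)
I: 9.7  (via F)
D: 9.9  (via B)
J: 9.9  (via G)
A: 12.3  (via B)
E: 13  (via J)
Shortest route: F–C–G–J–E = 13.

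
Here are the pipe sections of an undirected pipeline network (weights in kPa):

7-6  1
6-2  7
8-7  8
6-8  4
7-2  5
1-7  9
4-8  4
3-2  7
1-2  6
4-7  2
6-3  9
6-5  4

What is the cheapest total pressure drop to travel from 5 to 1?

Compare a few routes:
5 - 6 - 2 - 1: 4+7+6 = 17
5 - 6 - 7 - 2 - 1: 4+1+5+6 = 16
5 - 6 - 7 - 1: 4+1+9 = 14
The minimum is 14 kPa via 5 - 6 - 7 - 1.

14 kPa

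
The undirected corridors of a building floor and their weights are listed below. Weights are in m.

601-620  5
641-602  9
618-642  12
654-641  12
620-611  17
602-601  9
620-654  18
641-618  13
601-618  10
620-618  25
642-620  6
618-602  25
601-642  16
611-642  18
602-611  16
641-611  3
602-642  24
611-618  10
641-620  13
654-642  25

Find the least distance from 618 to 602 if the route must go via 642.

32 m

Shortest 618→642: 618 → 642 = 12
Best 642 to 602: 642 → 620 → 601 → 602 costing 20
Total via 642: 12 + 20 = 32 m.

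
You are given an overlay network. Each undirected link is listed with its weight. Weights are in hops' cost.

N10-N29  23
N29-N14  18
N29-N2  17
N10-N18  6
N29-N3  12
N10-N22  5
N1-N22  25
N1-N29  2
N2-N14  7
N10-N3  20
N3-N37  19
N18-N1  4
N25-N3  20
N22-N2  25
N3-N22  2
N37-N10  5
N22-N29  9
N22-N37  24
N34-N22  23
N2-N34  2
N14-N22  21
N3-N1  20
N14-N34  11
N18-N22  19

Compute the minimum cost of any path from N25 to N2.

47 hops' cost

Candidate routes:
N25 → N3 → N22 → N14 → N2: 20+2+21+7 = 50
N25 → N3 → N22 → N2: 20+2+25 = 47
N25 → N3 → N29 → N2: 20+12+17 = 49
N25 → N3 → N22 → N29 → N2: 20+2+9+17 = 48
The minimum is 47 hops' cost via N25 → N3 → N22 → N2.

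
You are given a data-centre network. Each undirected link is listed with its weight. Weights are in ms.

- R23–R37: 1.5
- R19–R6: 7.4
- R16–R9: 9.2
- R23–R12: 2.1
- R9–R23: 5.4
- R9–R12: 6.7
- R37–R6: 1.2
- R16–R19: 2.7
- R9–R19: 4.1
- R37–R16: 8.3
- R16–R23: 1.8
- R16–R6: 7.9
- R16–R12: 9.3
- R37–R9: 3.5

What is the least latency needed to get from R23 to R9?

Compare a few routes:
R23 - R16 - R19 - R9: 1.8+2.7+4.1 = 8.6
R23 - R12 - R9: 2.1+6.7 = 8.8
R23 - R9: 5.4 = 5.4
R23 - R37 - R9: 1.5+3.5 = 5
Cheapest is R23 - R37 - R9 at 5 ms.

5 ms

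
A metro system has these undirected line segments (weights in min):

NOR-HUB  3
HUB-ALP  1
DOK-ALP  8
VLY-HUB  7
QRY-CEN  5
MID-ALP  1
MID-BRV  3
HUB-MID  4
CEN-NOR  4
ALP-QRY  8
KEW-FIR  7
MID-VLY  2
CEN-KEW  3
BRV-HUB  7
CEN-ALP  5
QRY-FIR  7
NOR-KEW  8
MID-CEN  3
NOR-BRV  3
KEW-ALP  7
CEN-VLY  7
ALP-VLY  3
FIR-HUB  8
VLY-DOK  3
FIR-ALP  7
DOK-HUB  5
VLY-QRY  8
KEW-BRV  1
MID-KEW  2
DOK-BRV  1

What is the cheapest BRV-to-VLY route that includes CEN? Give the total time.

9 min

Shortest BRV→CEN: BRV–KEW–CEN = 4
Shortest CEN→VLY: CEN–MID–VLY = 5
Total via CEN: 4 + 5 = 9 min.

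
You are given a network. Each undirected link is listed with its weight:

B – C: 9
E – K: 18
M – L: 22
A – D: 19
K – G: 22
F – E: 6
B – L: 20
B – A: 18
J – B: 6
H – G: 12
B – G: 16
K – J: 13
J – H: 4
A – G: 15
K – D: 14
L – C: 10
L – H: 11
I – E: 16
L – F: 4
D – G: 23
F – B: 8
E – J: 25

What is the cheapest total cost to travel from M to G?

45

Enumerating some paths:
M → L → F → B → G: 22+4+8+16 = 50
M → L → H → G: 22+11+12 = 45
Cheapest is M → L → H → G at 45.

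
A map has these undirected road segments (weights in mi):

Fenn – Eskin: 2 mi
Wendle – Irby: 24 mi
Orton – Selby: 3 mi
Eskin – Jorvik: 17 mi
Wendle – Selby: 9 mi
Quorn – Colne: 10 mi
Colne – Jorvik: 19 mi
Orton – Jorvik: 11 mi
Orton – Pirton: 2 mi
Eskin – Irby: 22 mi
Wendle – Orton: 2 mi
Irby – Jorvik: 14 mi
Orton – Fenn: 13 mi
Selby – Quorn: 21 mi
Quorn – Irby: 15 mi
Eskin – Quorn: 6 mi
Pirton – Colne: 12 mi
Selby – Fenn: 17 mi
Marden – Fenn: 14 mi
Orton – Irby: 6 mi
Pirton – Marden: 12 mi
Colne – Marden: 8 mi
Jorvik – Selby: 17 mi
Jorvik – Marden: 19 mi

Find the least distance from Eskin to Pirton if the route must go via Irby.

Shortest Eskin→Irby: Eskin–Quorn–Irby = 21
Best Irby to Pirton: Irby–Orton–Pirton costing 8
Total via Irby: 21 + 8 = 29 mi.

29 mi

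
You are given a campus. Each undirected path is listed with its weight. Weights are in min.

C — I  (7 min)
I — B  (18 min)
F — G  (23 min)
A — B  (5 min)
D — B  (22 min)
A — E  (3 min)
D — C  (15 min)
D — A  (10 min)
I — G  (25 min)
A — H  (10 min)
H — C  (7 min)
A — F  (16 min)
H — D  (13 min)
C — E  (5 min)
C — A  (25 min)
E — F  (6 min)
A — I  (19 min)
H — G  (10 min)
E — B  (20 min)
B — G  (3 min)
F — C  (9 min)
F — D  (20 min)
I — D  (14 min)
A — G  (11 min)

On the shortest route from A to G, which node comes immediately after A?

Candidate routes:
A–B–G: 5+3 = 8
A–G: 11 = 11
A–H–G: 10+10 = 20
Cheapest is A–B–G at 8 min.
So from A the first move is to B.

B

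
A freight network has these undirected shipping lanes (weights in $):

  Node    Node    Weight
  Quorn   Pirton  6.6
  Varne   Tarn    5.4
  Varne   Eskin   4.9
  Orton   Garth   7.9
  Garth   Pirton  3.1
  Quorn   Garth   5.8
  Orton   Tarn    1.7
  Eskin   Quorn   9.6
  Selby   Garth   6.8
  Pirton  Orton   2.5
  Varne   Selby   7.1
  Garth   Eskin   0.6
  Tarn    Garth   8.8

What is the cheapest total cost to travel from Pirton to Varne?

Running Dijkstra from Pirton:
Pirton: 0
Orton: 2.5  (via Pirton)
Garth: 3.1  (via Pirton)
Eskin: 3.7  (via Garth)
Tarn: 4.2  (via Orton)
Quorn: 6.6  (via Pirton)
Varne: 8.6  (via Eskin)
Shortest route: Pirton → Garth → Eskin → Varne = $8.6.

$8.6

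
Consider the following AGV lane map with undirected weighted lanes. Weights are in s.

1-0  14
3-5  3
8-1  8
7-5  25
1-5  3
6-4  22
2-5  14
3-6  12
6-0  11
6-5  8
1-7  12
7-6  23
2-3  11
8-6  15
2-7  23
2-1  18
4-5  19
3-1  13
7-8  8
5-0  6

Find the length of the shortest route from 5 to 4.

19 s

Compare a few routes:
5 - 4: 19 = 19
5 - 6 - 4: 8+22 = 30
5 - 3 - 6 - 4: 3+12+22 = 37
5 - 0 - 6 - 4: 6+11+22 = 39
Cheapest is 5 - 4 at 19 s.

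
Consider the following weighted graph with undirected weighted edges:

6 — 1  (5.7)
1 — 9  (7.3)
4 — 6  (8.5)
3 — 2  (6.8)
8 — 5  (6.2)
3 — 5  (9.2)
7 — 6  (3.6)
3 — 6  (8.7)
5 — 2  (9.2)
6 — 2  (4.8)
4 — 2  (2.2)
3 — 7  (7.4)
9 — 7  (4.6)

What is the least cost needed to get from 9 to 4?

Compare a few routes:
9–7–6–4: 4.6+3.6+8.5 = 16.7
9–7–6–2–4: 4.6+3.6+4.8+2.2 = 15.2
9–1–6–2–4: 7.3+5.7+4.8+2.2 = 20
The minimum is 15.2 via 9–7–6–2–4.

15.2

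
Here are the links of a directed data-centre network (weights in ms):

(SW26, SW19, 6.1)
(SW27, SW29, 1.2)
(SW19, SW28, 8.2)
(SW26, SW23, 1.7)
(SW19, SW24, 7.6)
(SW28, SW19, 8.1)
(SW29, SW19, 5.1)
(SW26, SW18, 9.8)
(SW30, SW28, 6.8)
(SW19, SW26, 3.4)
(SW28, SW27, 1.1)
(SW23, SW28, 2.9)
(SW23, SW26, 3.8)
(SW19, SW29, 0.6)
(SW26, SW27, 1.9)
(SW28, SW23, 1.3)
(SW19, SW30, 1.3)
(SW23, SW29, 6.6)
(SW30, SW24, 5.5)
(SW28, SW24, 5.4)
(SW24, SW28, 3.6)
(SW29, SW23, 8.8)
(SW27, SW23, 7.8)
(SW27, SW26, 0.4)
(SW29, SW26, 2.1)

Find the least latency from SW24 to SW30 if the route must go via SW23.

16.1 ms

Shortest SW24→SW23: SW24 → SW28 → SW23 = 4.9
Shortest SW23→SW30: SW23 → SW26 → SW19 → SW30 = 11.2
Total via SW23: 4.9 + 11.2 = 16.1 ms.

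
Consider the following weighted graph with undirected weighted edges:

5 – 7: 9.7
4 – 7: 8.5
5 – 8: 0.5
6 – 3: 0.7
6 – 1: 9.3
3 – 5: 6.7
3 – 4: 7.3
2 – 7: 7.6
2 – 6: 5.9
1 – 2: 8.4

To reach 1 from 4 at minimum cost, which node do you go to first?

3

Compare a few routes:
4–7–2–1: 8.5+7.6+8.4 = 24.5
4–3–6–1: 7.3+0.7+9.3 = 17.3
4–3–6–2–1: 7.3+0.7+5.9+8.4 = 22.3
Cheapest is 4–3–6–1 at 17.3.
So from 4 the first move is to 3.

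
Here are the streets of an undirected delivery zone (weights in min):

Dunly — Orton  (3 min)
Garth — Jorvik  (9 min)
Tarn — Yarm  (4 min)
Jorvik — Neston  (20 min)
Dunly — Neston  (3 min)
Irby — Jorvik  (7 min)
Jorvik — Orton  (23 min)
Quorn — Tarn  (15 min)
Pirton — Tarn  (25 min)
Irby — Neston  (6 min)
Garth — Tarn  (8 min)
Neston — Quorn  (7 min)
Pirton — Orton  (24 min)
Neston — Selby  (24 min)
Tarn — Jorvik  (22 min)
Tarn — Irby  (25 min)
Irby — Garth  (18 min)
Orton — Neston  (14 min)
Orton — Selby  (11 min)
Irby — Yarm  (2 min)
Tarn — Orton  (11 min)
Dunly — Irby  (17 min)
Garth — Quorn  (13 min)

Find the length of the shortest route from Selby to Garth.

30 min

Shortest distances from Selby:
Selby: 0
Orton: 11  (via Selby)
Dunly: 14  (via Orton)
Neston: 17  (via Dunly)
Tarn: 22  (via Orton)
Irby: 23  (via Neston)
Quorn: 24  (via Neston)
Yarm: 25  (via Irby)
Garth: 30  (via Tarn)
Shortest route: Selby → Orton → Tarn → Garth = 30 min.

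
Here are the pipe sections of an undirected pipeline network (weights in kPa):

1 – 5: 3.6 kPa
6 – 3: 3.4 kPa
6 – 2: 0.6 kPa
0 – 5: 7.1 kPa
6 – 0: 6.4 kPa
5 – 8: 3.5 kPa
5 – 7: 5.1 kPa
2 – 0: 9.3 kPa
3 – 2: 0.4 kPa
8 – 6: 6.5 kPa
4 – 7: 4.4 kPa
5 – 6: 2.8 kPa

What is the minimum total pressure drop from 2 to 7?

8.5 kPa

Shortest distances from 2:
2: 0
3: 0.4  (via 2)
6: 0.6  (via 2)
5: 3.4  (via 6)
8: 6.9  (via 5)
0: 7  (via 6)
1: 7  (via 5)
7: 8.5  (via 5)
Shortest route: 2–6–5–7 = 8.5 kPa.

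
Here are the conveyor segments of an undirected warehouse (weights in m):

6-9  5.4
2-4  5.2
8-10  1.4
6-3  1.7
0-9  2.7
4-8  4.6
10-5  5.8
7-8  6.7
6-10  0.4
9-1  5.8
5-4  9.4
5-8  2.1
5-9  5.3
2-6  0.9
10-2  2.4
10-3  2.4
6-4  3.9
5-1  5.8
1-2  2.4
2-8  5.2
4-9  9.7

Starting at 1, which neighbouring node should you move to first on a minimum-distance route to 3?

2

Candidate routes:
1 → 2 → 6 → 3: 2.4+0.9+1.7 = 5
1 → 2 → 6 → 10 → 3: 2.4+0.9+0.4+2.4 = 6.1
1 → 2 → 10 → 3: 2.4+2.4+2.4 = 7.2
1 → 2 → 10 → 6 → 3: 2.4+2.4+0.4+1.7 = 6.9
Cheapest is 1 → 2 → 6 → 3 at 5 m.
So from 1 the first move is to 2.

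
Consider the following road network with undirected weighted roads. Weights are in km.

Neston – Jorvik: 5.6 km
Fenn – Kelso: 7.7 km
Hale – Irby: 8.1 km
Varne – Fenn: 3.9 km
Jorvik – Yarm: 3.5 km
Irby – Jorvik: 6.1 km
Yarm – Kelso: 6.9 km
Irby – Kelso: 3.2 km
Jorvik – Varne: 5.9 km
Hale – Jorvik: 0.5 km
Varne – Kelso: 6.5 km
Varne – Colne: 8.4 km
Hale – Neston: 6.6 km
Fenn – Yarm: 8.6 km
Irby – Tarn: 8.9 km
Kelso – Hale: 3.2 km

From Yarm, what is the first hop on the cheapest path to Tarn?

Jorvik

Compare a few routes:
Yarm–Jorvik–Irby–Tarn: 3.5+6.1+8.9 = 18.5
Yarm–Kelso–Irby–Tarn: 6.9+3.2+8.9 = 19
The minimum is 18.5 km via Yarm–Jorvik–Irby–Tarn.
So from Yarm the first move is to Jorvik.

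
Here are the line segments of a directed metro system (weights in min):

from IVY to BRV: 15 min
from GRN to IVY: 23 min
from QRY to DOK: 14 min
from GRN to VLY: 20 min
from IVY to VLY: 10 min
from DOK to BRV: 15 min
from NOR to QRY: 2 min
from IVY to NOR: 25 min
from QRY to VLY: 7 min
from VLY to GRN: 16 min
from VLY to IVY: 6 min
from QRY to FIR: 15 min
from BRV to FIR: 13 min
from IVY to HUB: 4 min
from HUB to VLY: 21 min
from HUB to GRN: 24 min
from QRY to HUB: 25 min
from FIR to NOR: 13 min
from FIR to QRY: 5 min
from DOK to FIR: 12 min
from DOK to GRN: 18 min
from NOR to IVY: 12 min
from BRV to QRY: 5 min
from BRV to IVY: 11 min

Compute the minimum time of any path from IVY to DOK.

34 min

Running Dijkstra from IVY:
IVY: 0
HUB: 4  (via IVY)
VLY: 10  (via IVY)
BRV: 15  (via IVY)
QRY: 20  (via BRV)
NOR: 25  (via IVY)
GRN: 26  (via VLY)
FIR: 28  (via BRV)
DOK: 34  (via QRY)
Shortest route: IVY–BRV–QRY–DOK = 34 min.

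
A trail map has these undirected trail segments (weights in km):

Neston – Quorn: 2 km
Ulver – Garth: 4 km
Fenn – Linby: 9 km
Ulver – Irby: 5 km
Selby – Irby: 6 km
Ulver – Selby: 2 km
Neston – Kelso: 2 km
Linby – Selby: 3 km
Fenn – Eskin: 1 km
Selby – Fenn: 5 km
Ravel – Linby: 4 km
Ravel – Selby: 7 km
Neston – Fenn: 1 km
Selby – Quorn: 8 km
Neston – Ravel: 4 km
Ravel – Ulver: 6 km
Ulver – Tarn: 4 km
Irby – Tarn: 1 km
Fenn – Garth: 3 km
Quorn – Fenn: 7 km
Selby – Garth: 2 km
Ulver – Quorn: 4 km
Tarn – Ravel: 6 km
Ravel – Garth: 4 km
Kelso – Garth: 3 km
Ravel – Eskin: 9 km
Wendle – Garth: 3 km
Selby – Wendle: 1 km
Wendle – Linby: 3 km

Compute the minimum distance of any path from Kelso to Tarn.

11 km

Shortest distances from Kelso:
Kelso: 0
Neston: 2  (via Kelso)
Fenn: 3  (via Neston)
Garth: 3  (via Kelso)
Quorn: 4  (via Neston)
Eskin: 4  (via Fenn)
Selby: 5  (via Garth)
Wendle: 6  (via Garth)
Ravel: 6  (via Neston)
Ulver: 7  (via Garth)
Linby: 8  (via Selby)
Irby: 11  (via Selby)
Tarn: 11  (via Ulver)
Shortest route: Kelso–Garth–Ulver–Tarn = 11 km.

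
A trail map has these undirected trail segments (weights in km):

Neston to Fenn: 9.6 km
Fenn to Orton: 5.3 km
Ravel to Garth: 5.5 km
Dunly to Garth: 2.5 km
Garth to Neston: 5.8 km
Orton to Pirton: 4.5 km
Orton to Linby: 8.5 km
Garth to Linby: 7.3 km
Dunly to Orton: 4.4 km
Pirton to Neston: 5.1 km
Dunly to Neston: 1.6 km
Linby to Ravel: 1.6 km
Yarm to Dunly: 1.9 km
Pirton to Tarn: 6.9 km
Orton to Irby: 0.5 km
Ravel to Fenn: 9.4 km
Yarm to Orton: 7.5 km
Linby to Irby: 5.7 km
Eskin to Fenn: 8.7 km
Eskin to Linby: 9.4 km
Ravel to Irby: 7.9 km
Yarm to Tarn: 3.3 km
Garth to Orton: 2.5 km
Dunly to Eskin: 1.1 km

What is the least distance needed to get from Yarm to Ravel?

9.9 km

Compare a few routes:
Yarm → Dunly → Eskin → Linby → Ravel: 1.9+1.1+9.4+1.6 = 14
Yarm → Dunly → Garth → Linby → Ravel: 1.9+2.5+7.3+1.6 = 13.3
Yarm → Dunly → Garth → Ravel: 1.9+2.5+5.5 = 9.9
Cheapest is Yarm → Dunly → Garth → Ravel at 9.9 km.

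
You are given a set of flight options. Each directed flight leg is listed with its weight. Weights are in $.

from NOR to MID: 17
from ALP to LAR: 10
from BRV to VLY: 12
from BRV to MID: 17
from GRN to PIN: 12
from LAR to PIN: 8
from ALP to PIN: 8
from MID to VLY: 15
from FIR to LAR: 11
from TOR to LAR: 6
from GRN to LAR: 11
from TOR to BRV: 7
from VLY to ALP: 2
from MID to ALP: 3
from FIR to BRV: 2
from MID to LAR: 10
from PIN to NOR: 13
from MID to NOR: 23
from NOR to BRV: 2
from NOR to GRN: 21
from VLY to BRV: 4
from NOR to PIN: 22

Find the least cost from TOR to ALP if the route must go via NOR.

Shortest TOR→NOR: TOR → LAR → PIN → NOR = 27
Shortest NOR→ALP: NOR → BRV → VLY → ALP = 16
Total via NOR: 27 + 16 = $43.

$43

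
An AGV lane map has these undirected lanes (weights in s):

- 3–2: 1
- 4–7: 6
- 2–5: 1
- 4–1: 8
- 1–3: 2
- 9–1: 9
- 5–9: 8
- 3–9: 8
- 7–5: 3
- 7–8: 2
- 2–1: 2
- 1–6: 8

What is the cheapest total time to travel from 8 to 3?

Shortest distances from 8:
8: 0
7: 2  (via 8)
5: 5  (via 7)
2: 6  (via 5)
3: 7  (via 2)
Shortest route: 8 → 7 → 5 → 2 → 3 = 7 s.

7 s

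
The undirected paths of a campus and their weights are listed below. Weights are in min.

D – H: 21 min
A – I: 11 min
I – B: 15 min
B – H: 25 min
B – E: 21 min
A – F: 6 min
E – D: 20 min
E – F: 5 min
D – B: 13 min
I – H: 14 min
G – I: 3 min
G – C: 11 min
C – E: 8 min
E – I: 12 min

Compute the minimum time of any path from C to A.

Shortest distances from C:
C: 0
E: 8  (via C)
G: 11  (via C)
F: 13  (via E)
I: 14  (via G)
A: 19  (via F)
Shortest route: C → E → F → A = 19 min.

19 min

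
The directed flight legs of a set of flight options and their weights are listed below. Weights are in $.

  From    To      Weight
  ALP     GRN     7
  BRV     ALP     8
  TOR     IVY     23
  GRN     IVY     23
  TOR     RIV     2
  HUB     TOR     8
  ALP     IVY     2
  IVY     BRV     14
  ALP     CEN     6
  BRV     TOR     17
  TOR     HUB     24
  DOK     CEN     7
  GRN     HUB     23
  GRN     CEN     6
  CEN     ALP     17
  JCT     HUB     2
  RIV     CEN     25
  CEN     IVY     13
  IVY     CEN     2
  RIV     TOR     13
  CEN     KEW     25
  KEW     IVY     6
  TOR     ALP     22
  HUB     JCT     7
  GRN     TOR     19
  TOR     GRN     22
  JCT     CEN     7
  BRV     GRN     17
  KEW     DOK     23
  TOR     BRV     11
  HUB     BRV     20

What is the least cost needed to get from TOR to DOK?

Shortest distances from TOR:
TOR: 0
RIV: 2  (via TOR)
BRV: 11  (via TOR)
ALP: 19  (via BRV)
IVY: 21  (via ALP)
GRN: 22  (via TOR)
CEN: 23  (via IVY)
HUB: 24  (via TOR)
JCT: 31  (via HUB)
KEW: 48  (via CEN)
DOK: 71  (via KEW)
Shortest route: TOR–BRV–ALP–IVY–CEN–KEW–DOK = $71.

$71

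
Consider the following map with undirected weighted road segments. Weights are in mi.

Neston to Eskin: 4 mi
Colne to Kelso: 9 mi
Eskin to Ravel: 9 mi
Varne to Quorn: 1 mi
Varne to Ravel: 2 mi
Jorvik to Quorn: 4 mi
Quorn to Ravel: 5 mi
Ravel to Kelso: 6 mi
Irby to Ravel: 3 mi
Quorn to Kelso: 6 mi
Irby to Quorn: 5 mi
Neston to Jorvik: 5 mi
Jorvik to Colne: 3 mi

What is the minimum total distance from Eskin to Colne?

12 mi

Settle nodes by increasing distance from Eskin:
Eskin: 0
Neston: 4  (via Eskin)
Jorvik: 9  (via Neston)
Ravel: 9  (via Eskin)
Varne: 11  (via Ravel)
Irby: 12  (via Ravel)
Colne: 12  (via Jorvik)
Shortest route: Eskin–Neston–Jorvik–Colne = 12 mi.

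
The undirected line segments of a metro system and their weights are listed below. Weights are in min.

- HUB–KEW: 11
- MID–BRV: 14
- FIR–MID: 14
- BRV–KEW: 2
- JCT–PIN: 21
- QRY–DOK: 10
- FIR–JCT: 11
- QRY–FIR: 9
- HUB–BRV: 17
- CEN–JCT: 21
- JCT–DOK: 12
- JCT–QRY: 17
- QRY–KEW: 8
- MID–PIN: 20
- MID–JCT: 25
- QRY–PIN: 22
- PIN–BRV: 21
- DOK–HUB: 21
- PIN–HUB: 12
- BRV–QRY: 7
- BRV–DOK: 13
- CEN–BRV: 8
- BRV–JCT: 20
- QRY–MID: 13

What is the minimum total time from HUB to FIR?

Settle nodes by increasing distance from HUB:
HUB: 0
KEW: 11  (via HUB)
PIN: 12  (via HUB)
BRV: 13  (via KEW)
QRY: 19  (via KEW)
DOK: 21  (via HUB)
CEN: 21  (via BRV)
MID: 27  (via BRV)
FIR: 28  (via QRY)
Shortest route: HUB–KEW–QRY–FIR = 28 min.

28 min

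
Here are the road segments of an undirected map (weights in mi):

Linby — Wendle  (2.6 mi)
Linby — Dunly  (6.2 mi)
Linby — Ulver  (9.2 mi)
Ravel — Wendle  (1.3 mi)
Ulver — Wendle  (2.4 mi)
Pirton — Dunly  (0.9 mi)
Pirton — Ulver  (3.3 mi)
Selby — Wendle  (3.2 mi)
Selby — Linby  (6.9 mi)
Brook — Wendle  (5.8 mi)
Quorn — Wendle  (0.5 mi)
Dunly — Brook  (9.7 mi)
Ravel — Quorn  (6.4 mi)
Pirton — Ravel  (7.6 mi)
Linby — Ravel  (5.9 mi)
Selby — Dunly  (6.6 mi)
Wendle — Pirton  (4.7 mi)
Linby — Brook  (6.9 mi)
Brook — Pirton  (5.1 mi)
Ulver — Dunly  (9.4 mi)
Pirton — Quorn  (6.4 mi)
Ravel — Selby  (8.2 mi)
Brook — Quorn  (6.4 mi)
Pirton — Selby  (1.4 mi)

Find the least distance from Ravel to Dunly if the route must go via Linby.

10.1 mi

Best Ravel to Linby: Ravel → Wendle → Linby costing 3.9
Best Linby to Dunly: Linby → Dunly costing 6.2
Total via Linby: 3.9 + 6.2 = 10.1 mi.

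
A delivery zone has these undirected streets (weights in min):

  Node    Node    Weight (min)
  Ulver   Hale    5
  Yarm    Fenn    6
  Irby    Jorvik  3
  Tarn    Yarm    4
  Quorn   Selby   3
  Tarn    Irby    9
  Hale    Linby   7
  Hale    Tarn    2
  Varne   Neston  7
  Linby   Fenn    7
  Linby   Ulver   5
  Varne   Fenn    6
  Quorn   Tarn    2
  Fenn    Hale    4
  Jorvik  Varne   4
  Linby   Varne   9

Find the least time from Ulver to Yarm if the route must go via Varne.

Best Ulver to Varne: Ulver–Linby–Varne costing 14
Best Varne to Yarm: Varne–Fenn–Yarm costing 12
Total via Varne: 14 + 12 = 26 min.

26 min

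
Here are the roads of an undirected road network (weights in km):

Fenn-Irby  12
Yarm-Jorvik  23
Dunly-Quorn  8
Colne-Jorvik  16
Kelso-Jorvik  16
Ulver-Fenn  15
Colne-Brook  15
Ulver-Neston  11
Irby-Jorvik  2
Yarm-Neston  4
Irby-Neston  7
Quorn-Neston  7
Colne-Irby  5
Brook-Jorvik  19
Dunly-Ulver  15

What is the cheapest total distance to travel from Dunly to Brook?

42 km

Candidate routes:
Dunly–Quorn–Neston–Irby–Colne–Brook: 8+7+7+5+15 = 42
Dunly–Quorn–Neston–Irby–Jorvik–Brook: 8+7+7+2+19 = 43
The minimum is 42 km via Dunly–Quorn–Neston–Irby–Colne–Brook.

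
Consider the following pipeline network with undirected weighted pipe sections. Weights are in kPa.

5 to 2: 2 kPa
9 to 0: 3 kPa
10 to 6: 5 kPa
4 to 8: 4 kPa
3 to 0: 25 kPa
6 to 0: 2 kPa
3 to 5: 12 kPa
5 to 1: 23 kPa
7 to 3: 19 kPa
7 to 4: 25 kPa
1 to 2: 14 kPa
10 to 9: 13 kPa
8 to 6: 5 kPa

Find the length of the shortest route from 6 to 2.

Compare a few routes:
6–10–9–0–3–5–2: 5+13+3+25+12+2 = 60
6–0–3–5–2: 2+25+12+2 = 41
Cheapest is 6–0–3–5–2 at 41 kPa.

41 kPa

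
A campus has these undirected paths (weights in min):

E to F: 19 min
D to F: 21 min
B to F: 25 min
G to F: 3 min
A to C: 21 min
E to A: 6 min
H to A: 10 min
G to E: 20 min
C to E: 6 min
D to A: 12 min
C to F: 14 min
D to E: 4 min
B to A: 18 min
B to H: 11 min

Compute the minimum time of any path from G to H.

36 min

Running Dijkstra from G:
G: 0
F: 3  (via G)
C: 17  (via F)
E: 20  (via G)
D: 24  (via F)
A: 26  (via E)
B: 28  (via F)
H: 36  (via A)
Shortest route: G → E → A → H = 36 min.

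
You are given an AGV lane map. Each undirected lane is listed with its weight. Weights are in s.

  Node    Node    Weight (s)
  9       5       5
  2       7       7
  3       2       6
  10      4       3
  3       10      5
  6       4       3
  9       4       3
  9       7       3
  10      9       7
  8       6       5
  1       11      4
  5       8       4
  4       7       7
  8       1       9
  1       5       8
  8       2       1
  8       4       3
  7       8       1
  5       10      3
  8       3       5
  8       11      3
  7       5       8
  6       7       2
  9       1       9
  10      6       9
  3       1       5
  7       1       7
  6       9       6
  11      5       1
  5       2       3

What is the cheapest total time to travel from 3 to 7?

Running Dijkstra from 3:
3: 0
1: 5  (via 3)
8: 5  (via 3)
10: 5  (via 3)
2: 6  (via 3)
7: 6  (via 8)
Shortest route: 3 → 8 → 7 = 6 s.

6 s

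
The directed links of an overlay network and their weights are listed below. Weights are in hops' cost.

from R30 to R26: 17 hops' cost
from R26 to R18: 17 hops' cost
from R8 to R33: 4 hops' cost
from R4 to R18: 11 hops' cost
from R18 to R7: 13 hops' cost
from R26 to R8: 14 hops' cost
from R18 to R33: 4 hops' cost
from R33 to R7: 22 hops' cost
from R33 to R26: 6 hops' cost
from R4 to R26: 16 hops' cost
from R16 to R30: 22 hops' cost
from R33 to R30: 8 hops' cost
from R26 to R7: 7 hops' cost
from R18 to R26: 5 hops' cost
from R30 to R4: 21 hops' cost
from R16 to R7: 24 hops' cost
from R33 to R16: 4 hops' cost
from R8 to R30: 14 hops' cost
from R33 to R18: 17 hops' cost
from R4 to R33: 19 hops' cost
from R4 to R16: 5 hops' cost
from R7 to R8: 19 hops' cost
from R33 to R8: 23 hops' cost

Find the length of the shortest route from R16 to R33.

47 hops' cost

Enumerating some paths:
R16 → R30 → R4 → R18 → R33: 22+21+11+4 = 58
R16 → R30 → R26 → R18 → R33: 22+17+17+4 = 60
R16 → R7 → R8 → R33: 24+19+4 = 47
R16 → R30 → R26 → R8 → R33: 22+17+14+4 = 57
The minimum is 47 hops' cost via R16 → R7 → R8 → R33.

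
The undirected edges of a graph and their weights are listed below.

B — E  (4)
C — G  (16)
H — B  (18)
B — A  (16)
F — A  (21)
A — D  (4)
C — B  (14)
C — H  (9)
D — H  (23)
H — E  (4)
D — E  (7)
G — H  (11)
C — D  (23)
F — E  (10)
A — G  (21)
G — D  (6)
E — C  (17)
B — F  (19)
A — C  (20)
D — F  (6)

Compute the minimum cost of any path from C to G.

16

Enumerating some paths:
C–D–G: 23+6 = 29
C–G: 16 = 16
C–H–G: 9+11 = 20
C–H–E–D–G: 9+4+7+6 = 26
Cheapest is C–G at 16.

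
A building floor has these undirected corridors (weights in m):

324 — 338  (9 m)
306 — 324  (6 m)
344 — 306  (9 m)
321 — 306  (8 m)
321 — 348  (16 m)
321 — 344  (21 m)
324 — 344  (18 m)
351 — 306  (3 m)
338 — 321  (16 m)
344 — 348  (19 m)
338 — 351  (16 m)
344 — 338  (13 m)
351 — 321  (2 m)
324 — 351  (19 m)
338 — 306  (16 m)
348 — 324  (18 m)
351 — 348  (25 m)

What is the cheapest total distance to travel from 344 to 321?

14 m

Settle nodes by increasing distance from 344:
344: 0
306: 9  (via 344)
351: 12  (via 306)
338: 13  (via 344)
321: 14  (via 351)
Shortest route: 344–306–351–321 = 14 m.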